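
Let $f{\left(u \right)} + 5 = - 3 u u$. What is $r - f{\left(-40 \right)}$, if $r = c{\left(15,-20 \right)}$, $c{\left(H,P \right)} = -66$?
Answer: $4739$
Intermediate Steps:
$f{\left(u \right)} = -5 - 3 u^{2}$ ($f{\left(u \right)} = -5 + - 3 u u = -5 - 3 u^{2}$)
$r = -66$
$r - f{\left(-40 \right)} = -66 - \left(-5 - 3 \left(-40\right)^{2}\right) = -66 - \left(-5 - 4800\right) = -66 - -4805 = -66 + 4805 = 4739$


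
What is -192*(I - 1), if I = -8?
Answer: 1728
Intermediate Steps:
-192*(I - 1) = -192*(-8 - 1) = -192*(-9) = -32*(-54) = 1728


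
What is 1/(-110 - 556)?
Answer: -1/666 ≈ -0.0015015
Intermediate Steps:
1/(-110 - 556) = 1/(-666) = -1/666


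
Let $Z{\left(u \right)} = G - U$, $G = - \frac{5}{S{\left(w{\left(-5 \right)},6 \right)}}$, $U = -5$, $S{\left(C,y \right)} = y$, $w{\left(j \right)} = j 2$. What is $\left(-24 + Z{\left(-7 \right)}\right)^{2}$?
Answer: $\frac{14161}{36} \approx 393.36$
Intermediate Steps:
$w{\left(j \right)} = 2 j$
$G = - \frac{5}{6} \approx -0.83333$
$Z{\left(u \right)} = \frac{25}{6}$ ($Z{\left(u \right)} = - \frac{5}{6} - -5 = - \frac{5}{6} + 5 = \frac{25}{6}$)
$\left(-24 + Z{\left(-7 \right)}\right)^{2} = \left(-24 + \frac{25}{6}\right)^{2} = \left(- \frac{119}{6}\right)^{2} = \frac{14161}{36}$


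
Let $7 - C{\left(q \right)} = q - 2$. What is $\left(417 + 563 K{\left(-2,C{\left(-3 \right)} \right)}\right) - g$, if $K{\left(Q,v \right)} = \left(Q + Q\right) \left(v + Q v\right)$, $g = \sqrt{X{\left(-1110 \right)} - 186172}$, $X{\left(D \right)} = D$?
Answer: $27441 - i \sqrt{187282} \approx 27441.0 - 432.76 i$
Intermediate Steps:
$C{\left(q \right)} = 9 - q$ ($C{\left(q \right)} = 7 - \left(q - 2\right) = 7 - \left(-2 + q\right) = 9 - q$)
$g = i \sqrt{187282}$ ($g = \sqrt{-1110 - 186172} = \sqrt{-187282} = i \sqrt{187282} \approx 432.76 i$)
$K{\left(Q,v \right)} = 2 Q \left(v + Q v\right)$
$\left(417 + 563 K{\left(-2,C{\left(-3 \right)} \right)}\right) - g = \left(417 + 563 \cdot 2 \left(-2\right) \left(9 - -3\right) \left(1 - 2\right)\right) - i \sqrt{187282} = \left(417 + 563 \cdot 2 \left(-2\right) \left(9 + 3\right) \left(-1\right)\right) - i \sqrt{187282} = \left(417 + 563 \cdot 2 \left(-2\right) 12 \left(-1\right)\right) - i \sqrt{187282} = \left(417 + 563 \cdot 48\right) - i \sqrt{187282} = \left(417 + 27024\right) - i \sqrt{187282} = 27441 - i \sqrt{187282}$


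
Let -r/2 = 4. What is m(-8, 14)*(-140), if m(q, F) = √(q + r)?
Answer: -560*I ≈ -560.0*I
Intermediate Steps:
r = -8 (r = -2*4 = -8)
m(q, F) = √(-8 + q) (m(q, F) = √(q - 8) = √(-8 + q))
m(-8, 14)*(-140) = √(-8 - 8)*(-140) = √(-16)*(-140) = (4*I)*(-140) = -560*I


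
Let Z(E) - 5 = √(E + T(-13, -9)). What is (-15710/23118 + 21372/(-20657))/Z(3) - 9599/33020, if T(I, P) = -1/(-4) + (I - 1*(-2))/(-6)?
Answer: -34838234203537/48316768032260 + 62969182*√183/4389772989 ≈ -0.52699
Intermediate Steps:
T(I, P) = -1/12 - I/6 (T(I, P) = -1*(-¼) + (I + 2)*(-⅙) = ¼ + (2 + I)*(-⅙) = ¼ + (-⅓ - I/6) = -1/12 - I/6)
Z(E) = 5 + √(25/12 + E) (Z(E) = 5 + √(E + (-1/12 - ⅙*(-13))) = 5 + √(E + (-1/12 + 13/6)) = 5 + √(E + 25/12) = 5 + √(25/12 + E))
(-15710/23118 + 21372/(-20657))/Z(3) - 9599/33020 = (-15710/23118 + 21372/(-20657))/(5 + √(75 + 36*3)/6) - 9599/33020 = (-15710*1/23118 + 21372*(-1/20657))/(5 + √(75 + 108)/6) - 9599*1/33020 = (-7855/11559 - 1644/1589)/(5 + √183/6) - 9599/33020 = -31484591/(18367251*(5 + √183/6)) - 9599/33020 = -9599/33020 - 31484591/(18367251*(5 + √183/6))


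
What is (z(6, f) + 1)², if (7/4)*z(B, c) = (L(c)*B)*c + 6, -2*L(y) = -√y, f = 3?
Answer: 4849/49 + 2232*√3/49 ≈ 177.86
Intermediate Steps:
L(y) = √y/2 (L(y) = -(-1)*√y/2 = √y/2)
z(B, c) = 24/7 + 2*B*c^(3/2)/7 (z(B, c) = 4*(((√c/2)*B)*c + 6)/7 = 4*((B*√c/2)*c + 6)/7 = 4*(B*c^(3/2)/2 + 6)/7 = 4*(6 + B*c^(3/2)/2)/7 = 24/7 + 2*B*c^(3/2)/7)
(z(6, f) + 1)² = ((24/7 + (2/7)*6*3^(3/2)) + 1)² = ((24/7 + (2/7)*6*(3*√3)) + 1)² = ((24/7 + 36*√3/7) + 1)² = (31/7 + 36*√3/7)²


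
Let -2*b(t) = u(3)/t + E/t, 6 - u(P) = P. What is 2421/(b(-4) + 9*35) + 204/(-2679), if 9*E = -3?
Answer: 6421531/844778 ≈ 7.6014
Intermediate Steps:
E = -⅓ (E = (⅑)*(-3) = -⅓ ≈ -0.33333)
u(P) = 6 - P
b(t) = -4/(3*t) (b(t) = -((6 - 1*3)/t - 1/(3*t))/2 = -((6 - 3)/t - 1/(3*t))/2 = -(3/t - 1/(3*t))/2 = -4/(3*t))
2421/(b(-4) + 9*35) + 204/(-2679) = 2421/(-4/3/(-4) + 9*35) + 204/(-2679) = 2421/(-4/3*(-¼) + 315) + 204*(-1/2679) = 2421/(⅓ + 315) - 68/893 = 2421/(946/3) - 68/893 = 2421*(3/946) - 68/893 = 7263/946 - 68/893 = 6421531/844778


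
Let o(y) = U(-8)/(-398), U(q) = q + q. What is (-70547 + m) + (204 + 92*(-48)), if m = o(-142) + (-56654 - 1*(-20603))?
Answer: -22051182/199 ≈ -1.1081e+5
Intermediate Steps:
U(q) = 2*q
o(y) = 8/199 (o(y) = (2*(-8))/(-398) = -16*(-1/398) = 8/199)
m = -7174141/199 (m = 8/199 + (-56654 - 1*(-20603)) = 8/199 + (-56654 + 20603) = 8/199 - 36051 = -7174141/199 ≈ -36051.)
(-70547 + m) + (204 + 92*(-48)) = (-70547 - 7174141/199) + (204 + 92*(-48)) = -21212994/199 + (204 - 4416) = -21212994/199 - 4212 = -22051182/199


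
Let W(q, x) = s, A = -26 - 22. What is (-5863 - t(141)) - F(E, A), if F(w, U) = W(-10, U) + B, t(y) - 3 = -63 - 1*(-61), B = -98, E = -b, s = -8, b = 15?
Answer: -5758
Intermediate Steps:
A = -48
E = -15 (E = -1*15 = -15)
t(y) = 1 (t(y) = 3 + (-63 - 1*(-61)) = 3 + (-63 + 61) = 3 - 2 = 1)
W(q, x) = -8
F(w, U) = -106 (F(w, U) = -8 - 98 = -106)
(-5863 - t(141)) - F(E, A) = (-5863 - 1*1) - 1*(-106) = (-5863 - 1) + 106 = -5864 + 106 = -5758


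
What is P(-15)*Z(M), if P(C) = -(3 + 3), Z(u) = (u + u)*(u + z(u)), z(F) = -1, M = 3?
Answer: -72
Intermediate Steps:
Z(u) = 2*u*(-1 + u) (Z(u) = (u + u)*(u - 1) = (2*u)*(-1 + u) = 2*u*(-1 + u))
P(C) = -6 (P(C) = -1*6 = -6)
P(-15)*Z(M) = -12*3*(-1 + 3) = -12*3*2 = -6*12 = -72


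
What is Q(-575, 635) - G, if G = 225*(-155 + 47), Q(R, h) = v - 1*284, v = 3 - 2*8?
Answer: 24003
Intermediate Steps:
v = -13 (v = 3 - 16 = -13)
Q(R, h) = -297 (Q(R, h) = -13 - 1*284 = -13 - 284 = -297)
G = -24300 (G = 225*(-108) = -24300)
Q(-575, 635) - G = -297 - 1*(-24300) = -297 + 24300 = 24003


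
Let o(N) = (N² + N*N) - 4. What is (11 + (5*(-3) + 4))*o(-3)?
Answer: 0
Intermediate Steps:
o(N) = -4 + 2*N² (o(N) = (N² + N²) - 4 = 2*N² - 4 = -4 + 2*N²)
(11 + (5*(-3) + 4))*o(-3) = (11 + (5*(-3) + 4))*(-4 + 2*(-3)²) = (11 + (-15 + 4))*(-4 + 2*9) = (11 - 11)*(-4 + 18) = 0*14 = 0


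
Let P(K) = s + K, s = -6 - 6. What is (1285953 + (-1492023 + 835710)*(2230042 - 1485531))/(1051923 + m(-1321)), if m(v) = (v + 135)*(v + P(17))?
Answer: -488630961990/2612699 ≈ -1.8702e+5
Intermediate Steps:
s = -12
P(K) = -12 + K
m(v) = (5 + v)*(135 + v) (m(v) = (v + 135)*(v + (-12 + 17)) = (135 + v)*(v + 5) = (135 + v)*(5 + v) = (5 + v)*(135 + v))
(1285953 + (-1492023 + 835710)*(2230042 - 1485531))/(1051923 + m(-1321)) = (1285953 + (-1492023 + 835710)*(2230042 - 1485531))/(1051923 + (675 + (-1321)**2 + 140*(-1321))) = (1285953 - 656313*744511)/(1051923 + (675 + 1745041 - 184940)) = (1285953 - 488632247943)/(1051923 + 1560776) = -488630961990/2612699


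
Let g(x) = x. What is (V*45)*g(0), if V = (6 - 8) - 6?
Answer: 0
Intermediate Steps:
V = -8 (V = -2 - 6 = -8)
(V*45)*g(0) = -8*45*0 = -360*0 = 0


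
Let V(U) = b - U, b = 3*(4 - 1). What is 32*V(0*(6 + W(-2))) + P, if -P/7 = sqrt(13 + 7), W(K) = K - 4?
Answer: 288 - 14*sqrt(5) ≈ 256.69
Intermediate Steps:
W(K) = -4 + K
b = 9 (b = 3*3 = 9)
V(U) = 9 - U
P = -14*sqrt(5) (P = -7*sqrt(13 + 7) = -14*sqrt(5) ≈ -31.305)
32*V(0*(6 + W(-2))) + P = 32*(9 - 0*(6 + (-4 - 2))) - 14*sqrt(5) = 32*(9 - 0*(6 - 6)) - 14*sqrt(5) = 32*(9 - 0*0) - 14*sqrt(5) = 32*(9 - 1*0) - 14*sqrt(5) = 32*(9 + 0) - 14*sqrt(5) = 32*9 - 14*sqrt(5) = 288 - 14*sqrt(5)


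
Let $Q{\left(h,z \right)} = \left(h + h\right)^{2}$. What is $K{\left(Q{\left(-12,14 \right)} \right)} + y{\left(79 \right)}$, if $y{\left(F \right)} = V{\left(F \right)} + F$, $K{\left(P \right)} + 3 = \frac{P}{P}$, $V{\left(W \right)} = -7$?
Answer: $70$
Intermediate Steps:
$Q{\left(h,z \right)} = 4 h^{2}$ ($Q{\left(h,z \right)} = \left(2 h\right)^{2} = 4 h^{2}$)
$K{\left(P \right)} = -2$ ($K{\left(P \right)} = -3 + \frac{P}{P} = -3 + 1 = -2$)
$y{\left(F \right)} = -7 + F$
$K{\left(Q{\left(-12,14 \right)} \right)} + y{\left(79 \right)} = -2 + \left(-7 + 79\right) = -2 + 72 = 70$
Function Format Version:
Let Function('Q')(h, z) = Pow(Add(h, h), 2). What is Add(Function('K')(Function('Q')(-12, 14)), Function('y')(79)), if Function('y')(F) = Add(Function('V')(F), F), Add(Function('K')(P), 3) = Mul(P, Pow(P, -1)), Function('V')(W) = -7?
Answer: 70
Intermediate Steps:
Function('Q')(h, z) = Mul(4, Pow(h, 2)) (Function('Q')(h, z) = Pow(Mul(2, h), 2) = Mul(4, Pow(h, 2)))
Function('K')(P) = -2 (Function('K')(P) = Add(-3, Mul(P, Pow(P, -1))) = Add(-3, 1) = -2)
Function('y')(F) = Add(-7, F)
Add(Function('K')(Function('Q')(-12, 14)), Function('y')(79)) = Add(-2, Add(-7, 79)) = Add(-2, 72) = 70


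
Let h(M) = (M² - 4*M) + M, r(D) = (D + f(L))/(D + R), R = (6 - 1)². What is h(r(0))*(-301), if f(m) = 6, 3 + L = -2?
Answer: 124614/625 ≈ 199.38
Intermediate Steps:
L = -5 (L = -3 - 2 = -5)
R = 25 (R = 5² = 25)
r(D) = (6 + D)/(25 + D) (r(D) = (D + 6)/(D + 25) = (6 + D)/(25 + D))
h(M) = M² - 3*M
h(r(0))*(-301) = (((6 + 0)/(25 + 0))*(-3 + (6 + 0)/(25 + 0)))*(-301) = ((6/25)*(-3 + 6/25))*(-301) = (((1/25)*6)*(-3 + (1/25)*6))*(-301) = (6*(-3 + 6/25)/25)*(-301) = ((6/25)*(-69/25))*(-301) = -414/625*(-301) = 124614/625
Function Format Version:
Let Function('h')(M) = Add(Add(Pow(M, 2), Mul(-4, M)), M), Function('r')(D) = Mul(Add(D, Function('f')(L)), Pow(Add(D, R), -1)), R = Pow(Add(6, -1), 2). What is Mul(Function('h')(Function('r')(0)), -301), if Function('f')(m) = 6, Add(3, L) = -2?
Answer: Rational(124614, 625) ≈ 199.38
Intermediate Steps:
L = -5 (L = Add(-3, -2) = -5)
R = 25 (R = Pow(5, 2) = 25)
Function('r')(D) = Mul(Pow(Add(25, D), -1), Add(6, D)) (Function('r')(D) = Mul(Add(D, 6), Pow(Add(D, 25), -1)) = Mul(Add(6, D), Pow(Add(25, D), -1)) = Mul(Pow(Add(25, D), -1), Add(6, D)))
Function('h')(M) = Add(Pow(M, 2), Mul(-3, M))
Mul(Function('h')(Function('r')(0)), -301) = Mul(Mul(Mul(Pow(Add(25, 0), -1), Add(6, 0)), Add(-3, Mul(Pow(Add(25, 0), -1), Add(6, 0)))), -301) = Mul(Mul(Mul(Pow(25, -1), 6), Add(-3, Mul(Pow(25, -1), 6))), -301) = Mul(Mul(Mul(Rational(1, 25), 6), Add(-3, Mul(Rational(1, 25), 6))), -301) = Mul(Mul(Rational(6, 25), Add(-3, Rational(6, 25))), -301) = Mul(Mul(Rational(6, 25), Rational(-69, 25)), -301) = Mul(Rational(-414, 625), -301) = Rational(124614, 625)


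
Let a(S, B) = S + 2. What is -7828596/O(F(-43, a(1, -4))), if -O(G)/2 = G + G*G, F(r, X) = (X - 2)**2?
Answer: 1957149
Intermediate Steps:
a(S, B) = 2 + S
F(r, X) = (-2 + X)**2
O(G) = -2*G - 2*G**2 (O(G) = -2*(G + G*G) = -2*(G + G**2) = -2*G - 2*G**2)
-7828596/O(F(-43, a(1, -4))) = -7828596*(-1/(2*(1 + (-2 + (2 + 1))**2)*(-2 + (2 + 1))**2)) = -7828596*(-1/(2*(1 + (-2 + 3)**2)*(-2 + 3)**2)) = -7828596*(-1/(2*(1 + 1**2))) = -7828596*(-1/(2*(1 + 1))) = -7828596/((-2*1*2)) = -7828596/(-4) = -7828596*(-1/4) = 1957149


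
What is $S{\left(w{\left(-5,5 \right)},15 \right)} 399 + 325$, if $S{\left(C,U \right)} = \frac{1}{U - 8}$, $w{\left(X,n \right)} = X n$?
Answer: $382$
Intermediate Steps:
$S{\left(C,U \right)} = \frac{1}{-8 + U}$
$S{\left(w{\left(-5,5 \right)},15 \right)} 399 + 325 = \frac{1}{-8 + 15} \cdot 399 + 325 = \frac{1}{7} \cdot 399 + 325 = 57 + 325 = 382$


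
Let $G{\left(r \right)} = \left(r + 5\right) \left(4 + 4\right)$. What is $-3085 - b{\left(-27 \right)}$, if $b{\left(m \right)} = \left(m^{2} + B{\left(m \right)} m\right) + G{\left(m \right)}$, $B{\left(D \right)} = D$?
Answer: $-4367$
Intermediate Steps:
$G{\left(r \right)} = 40 + 8 r$ ($G{\left(r \right)} = \left(5 + r\right) 8 = 40 + 8 r$)
$b{\left(m \right)} = 40 + 2 m^{2} + 8 m$ ($b{\left(m \right)} = \left(m^{2} + m m\right) + \left(40 + 8 m\right) = \left(m^{2} + m^{2}\right) + \left(40 + 8 m\right) = 2 m^{2} + \left(40 + 8 m\right) = 40 + 2 m^{2} + 8 m$)
$-3085 - b{\left(-27 \right)} = -3085 - \left(40 + 2 \left(-27\right)^{2} + 8 \left(-27\right)\right) = -3085 - \left(40 + 2 \cdot 729 - 216\right) = -3085 - \left(40 + 1458 - 216\right) = -3085 - 1282 = -4367$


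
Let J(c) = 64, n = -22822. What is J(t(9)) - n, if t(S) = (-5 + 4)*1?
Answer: 22886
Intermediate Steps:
t(S) = -1 (t(S) = -1*1 = -1)
J(t(9)) - n = 64 - 1*(-22822) = 64 + 22822 = 22886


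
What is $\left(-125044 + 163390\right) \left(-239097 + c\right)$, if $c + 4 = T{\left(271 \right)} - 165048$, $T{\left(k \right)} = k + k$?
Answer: $-15476714022$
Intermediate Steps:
$T{\left(k \right)} = 2 k$
$c = -164510$ ($c = -4 + \left(2 \cdot 271 - 165048\right) = -4 + \left(542 - 165048\right) = -4 - 164506 = -164510$)
$\left(-125044 + 163390\right) \left(-239097 + c\right) = \left(-125044 + 163390\right) \left(-239097 - 164510\right) = 38346 \left(-403607\right) = -15476714022$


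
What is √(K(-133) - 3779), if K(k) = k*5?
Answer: 2*I*√1111 ≈ 66.663*I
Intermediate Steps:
K(k) = 5*k
√(K(-133) - 3779) = √(5*(-133) - 3779) = √(-665 - 3779) = √(-4444) = 2*I*√1111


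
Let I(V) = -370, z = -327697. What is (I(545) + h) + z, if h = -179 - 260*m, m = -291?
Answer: -252586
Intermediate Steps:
h = 75481 (h = -179 - 260*(-291) = -179 + 75660 = 75481)
(I(545) + h) + z = (-370 + 75481) - 327697 = 75111 - 327697 = -252586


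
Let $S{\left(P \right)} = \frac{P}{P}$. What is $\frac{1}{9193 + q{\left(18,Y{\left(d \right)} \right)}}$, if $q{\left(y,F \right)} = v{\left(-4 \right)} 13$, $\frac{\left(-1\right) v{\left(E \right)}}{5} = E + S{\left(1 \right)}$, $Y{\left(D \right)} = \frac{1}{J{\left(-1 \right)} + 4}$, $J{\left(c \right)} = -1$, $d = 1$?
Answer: $\frac{1}{9388} \approx 0.00010652$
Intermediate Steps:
$S{\left(P \right)} = 1$
$Y{\left(D \right)} = \frac{1}{3}$ ($Y{\left(D \right)} = \frac{1}{-1 + 4} = \frac{1}{3}$)
$v{\left(E \right)} = -5 - 5 E$ ($v{\left(E \right)} = - 5 \left(E + 1\right) = - 5 \left(1 + E\right) = -5 - 5 E$)
$q{\left(y,F \right)} = 195$ ($q{\left(y,F \right)} = \left(-5 - -20\right) 13 = \left(-5 + 20\right) 13 = 15 \cdot 13 = 195$)
$\frac{1}{9193 + q{\left(18,Y{\left(d \right)} \right)}} = \frac{1}{9193 + 195} = \frac{1}{9388}$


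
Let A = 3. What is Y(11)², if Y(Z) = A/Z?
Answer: 9/121 ≈ 0.074380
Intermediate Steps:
Y(Z) = 3/Z
Y(11)² = (3/11)² = 9/121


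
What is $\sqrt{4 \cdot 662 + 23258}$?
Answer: $\sqrt{25906} \approx 160.95$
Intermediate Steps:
$\sqrt{4 \cdot 662 + 23258} = \sqrt{2648 + 23258} = \sqrt{25906}$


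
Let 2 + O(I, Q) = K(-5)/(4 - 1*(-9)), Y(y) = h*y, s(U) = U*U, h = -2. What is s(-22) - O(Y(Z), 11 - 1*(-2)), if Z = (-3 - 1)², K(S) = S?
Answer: 6323/13 ≈ 486.38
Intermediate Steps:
Z = 16 (Z = (-4)² = 16)
s(U) = U²
Y(y) = -2*y
O(I, Q) = -31/13 (O(I, Q) = -2 - 5/(4 - 1*(-9)) = -2 - 5/(4 + 9) = -2 - 5/13 = -31/13)
s(-22) - O(Y(Z), 11 - 1*(-2)) = (-22)² - 1*(-31/13) = 484 + 31/13 = 6323/13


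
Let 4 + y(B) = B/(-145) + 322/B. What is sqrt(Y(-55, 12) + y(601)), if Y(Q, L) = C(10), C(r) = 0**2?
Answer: I*sqrt(57785065195)/87145 ≈ 2.7585*I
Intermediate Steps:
C(r) = 0
Y(Q, L) = 0
y(B) = -4 + 322/B - B/145 (y(B) = -4 + (B/(-145) + 322/B) = -4 + (B*(-1/145) + 322/B) = -4 + (-B/145 + 322/B) = -4 + (322/B - B/145) = -4 + 322/B - B/145)
sqrt(Y(-55, 12) + y(601)) = sqrt(0 + (-4 + 322/601 - 1/145*601)) = sqrt(0 + (-4 + 322*(1/601) - 601/145)) = sqrt(0 + (-4 + 322/601 - 601/145)) = sqrt(0 - 663091/87145) = sqrt(-663091/87145) = I*sqrt(57785065195)/87145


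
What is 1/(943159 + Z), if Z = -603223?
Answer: 1/339936 ≈ 2.9417e-6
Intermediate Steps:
1/(943159 + Z) = 1/(943159 - 603223) = 1/339936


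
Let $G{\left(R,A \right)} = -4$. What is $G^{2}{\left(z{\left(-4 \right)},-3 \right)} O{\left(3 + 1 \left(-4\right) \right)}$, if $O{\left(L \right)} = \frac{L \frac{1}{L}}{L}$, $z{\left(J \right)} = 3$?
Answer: $-16$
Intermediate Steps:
$O{\left(L \right)} = \frac{1}{L}$ ($O{\left(L \right)} = 1 \frac{1}{L} = \frac{1}{L}$)
$G^{2}{\left(z{\left(-4 \right)},-3 \right)} O{\left(3 + 1 \left(-4\right) \right)} = \frac{\left(-4\right)^{2}}{3 + 1 \left(-4\right)} = \frac{16}{3 - 4} = \frac{16}{-1} = 16 \left(-1\right) = -16$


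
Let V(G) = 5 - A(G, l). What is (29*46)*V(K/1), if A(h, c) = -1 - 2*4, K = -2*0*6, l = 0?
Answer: 18676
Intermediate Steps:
K = 0 (K = 0*6 = 0)
A(h, c) = -9 (A(h, c) = -1 - 8 = -9)
V(G) = 14 (V(G) = 5 - 1*(-9) = 5 + 9 = 14)
(29*46)*V(K/1) = (29*46)*14 = 1334*14 = 18676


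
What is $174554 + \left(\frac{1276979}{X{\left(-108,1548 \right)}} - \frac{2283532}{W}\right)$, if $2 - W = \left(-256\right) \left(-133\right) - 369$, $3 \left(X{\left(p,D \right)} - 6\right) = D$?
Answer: $\frac{3112750365763}{17579394} \approx 1.7707 \cdot 10^{5}$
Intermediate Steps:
$X{\left(p,D \right)} = 6 + \frac{D}{3}$
$W = -33677$ ($W = 2 - \left(\left(-256\right) \left(-133\right) - 369\right) = 2 - \left(34048 - 369\right) = 2 - 33679 = -33677$)
$174554 + \left(\frac{1276979}{X{\left(-108,1548 \right)}} - \frac{2283532}{W}\right) = 174554 - \left(- \frac{2283532}{33677} - \frac{1276979}{6 + \frac{1}{3} \cdot 1548}\right) = 174554 - \left(- \frac{2283532}{33677} - \frac{1276979}{6 + 516}\right) = 174554 + \left(\frac{1276979}{522} + \frac{2283532}{33677}\right) = 174554 + \frac{44196825487}{17579394} = \frac{3112750365763}{17579394}$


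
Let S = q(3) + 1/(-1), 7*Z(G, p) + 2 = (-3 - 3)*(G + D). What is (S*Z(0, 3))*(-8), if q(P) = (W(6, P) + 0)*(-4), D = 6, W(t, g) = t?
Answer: -7600/7 ≈ -1085.7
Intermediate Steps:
Z(G, p) = -38/7 - 6*G/7 (Z(G, p) = -2/7 + ((-3 - 3)*(G + 6))/7 = -2/7 + (-6*(6 + G))/7 = -2/7 + (-36 - 6*G)/7 = -2/7 + (-36/7 - 6*G/7) = -38/7 - 6*G/7)
q(P) = -24 (q(P) = (6 + 0)*(-4) = 6*(-4) = -24)
S = -25 (S = -24 + 1/(-1) = -24 - 1 = -25)
(S*Z(0, 3))*(-8) = -25*(-38/7 - 6/7*0)*(-8) = -25*(-38/7 + 0)*(-8) = -25*(-38/7)*(-8) = (950/7)*(-8) = -7600/7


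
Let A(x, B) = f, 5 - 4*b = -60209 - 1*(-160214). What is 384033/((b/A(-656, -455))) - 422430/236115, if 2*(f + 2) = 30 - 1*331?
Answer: 368467250633/157410000 ≈ 2340.8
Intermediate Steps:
f = -305/2 (f = -2 + (30 - 1*331)/2 = -2 + (30 - 331)/2 = -2 + (½)*(-301) = -2 - 301/2 = -305/2 ≈ -152.50)
b = -25000 (b = 5/4 - (-60209 - 1*(-160214))/4 = 5/4 - (-60209 + 160214)/4 = 5/4 - ¼*100005 = 5/4 - 100005/4 = -25000)
A(x, B) = -305/2
384033/((b/A(-656, -455))) - 422430/236115 = 384033/((-25000/(-305/2))) - 422430/236115 = 384033/((-25000*(-2/305))) - 422430*1/236115 = 384033/(10000/61) - 28162/15741 = 384033*(61/10000) - 28162/15741 = 23426013/10000 - 28162/15741 = 368467250633/157410000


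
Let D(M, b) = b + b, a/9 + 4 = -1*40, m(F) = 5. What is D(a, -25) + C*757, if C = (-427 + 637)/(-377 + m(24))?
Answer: -29595/62 ≈ -477.34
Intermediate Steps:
a = -396 (a = -36 + 9*(-1*40) = -36 + 9*(-40) = -36 - 360 = -396)
D(M, b) = 2*b
C = -35/62 (C = (-427 + 637)/(-377 + 5) = 210/(-372) = 210*(-1/372) = -35/62 ≈ -0.56452)
D(a, -25) + C*757 = 2*(-25) - 35/62*757 = -50 - 26495/62 = -29595/62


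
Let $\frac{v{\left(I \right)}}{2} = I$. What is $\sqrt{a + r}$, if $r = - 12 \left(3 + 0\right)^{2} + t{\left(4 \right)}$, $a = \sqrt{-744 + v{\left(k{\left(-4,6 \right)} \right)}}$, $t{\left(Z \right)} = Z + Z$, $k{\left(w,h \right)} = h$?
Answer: $\sqrt{-100 + 2 i \sqrt{183}} \approx 1.3408 + 10.089 i$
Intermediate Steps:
$t{\left(Z \right)} = 2 Z$
$v{\left(I \right)} = 2 I$
$a = 2 i \sqrt{183}$ ($a = \sqrt{-744 + 2 \cdot 6} = \sqrt{-744 + 12} = \sqrt{-732} = 2 i \sqrt{183} \approx 27.056 i$)
$r = -100$ ($r = - 12 \left(3 + 0\right)^{2} + 2 \cdot 4 = - 12 \cdot 3^{2} + 8 = \left(-12\right) 9 + 8 = -108 + 8 = -100$)
$\sqrt{a + r} = \sqrt{2 i \sqrt{183} - 100} = \sqrt{-100 + 2 i \sqrt{183}}$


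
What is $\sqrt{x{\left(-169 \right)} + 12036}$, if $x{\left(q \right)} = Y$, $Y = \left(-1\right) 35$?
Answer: $\sqrt{12001} \approx 109.55$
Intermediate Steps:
$Y = -35$
$x{\left(q \right)} = -35$
$\sqrt{x{\left(-169 \right)} + 12036} = \sqrt{-35 + 12036} = \sqrt{12001}$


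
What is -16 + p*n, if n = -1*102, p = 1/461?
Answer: -7478/461 ≈ -16.221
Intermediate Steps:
p = 1/461 ≈ 0.0021692
n = -102
-16 + p*n = -16 + (1/461)*(-102) = -16 - 102/461 = -7478/461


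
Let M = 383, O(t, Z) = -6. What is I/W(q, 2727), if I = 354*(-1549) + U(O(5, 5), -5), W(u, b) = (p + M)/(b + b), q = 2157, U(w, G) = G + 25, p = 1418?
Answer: -2990570004/1801 ≈ -1.6605e+6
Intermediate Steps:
U(w, G) = 25 + G
W(u, b) = 1801/(2*b) (W(u, b) = (1418 + 383)/(b + b) = 1801/((2*b)) = 1801*(1/(2*b)) = 1801/(2*b))
I = -548326 (I = 354*(-1549) + (25 - 5) = -548346 + 20 = -548326)
I/W(q, 2727) = -548326/((1801/2)/2727) = -548326/((1801/2)*(1/2727)) = -548326/1801/5454 = -548326*5454/1801 = -2990570004/1801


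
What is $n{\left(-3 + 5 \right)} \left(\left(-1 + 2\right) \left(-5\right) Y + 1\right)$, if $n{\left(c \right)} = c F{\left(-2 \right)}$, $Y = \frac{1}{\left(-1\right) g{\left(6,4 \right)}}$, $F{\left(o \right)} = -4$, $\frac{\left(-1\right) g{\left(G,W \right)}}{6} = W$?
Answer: $- \frac{19}{3} \approx -6.3333$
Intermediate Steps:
$g{\left(G,W \right)} = - 6 W$
$Y = \frac{1}{24}$ ($Y = \frac{1}{\left(-1\right) \left(\left(-6\right) 4\right)} = \frac{1}{\left(-1\right) \left(-24\right)} = \frac{1}{24} \approx 0.041667$)
$n{\left(c \right)} = - 4 c$ ($n{\left(c \right)} = c \left(-4\right) = - 4 c$)
$n{\left(-3 + 5 \right)} \left(\left(-1 + 2\right) \left(-5\right) Y + 1\right) = - 4 \left(-3 + 5\right) \left(\left(-1 + 2\right) \left(-5\right) \frac{1}{24} + 1\right) = \left(-4\right) 2 \left(1 \left(-5\right) \frac{1}{24} + 1\right) = - 8 \left(\left(-5\right) \frac{1}{24} + 1\right) = - 8 \left(- \frac{5}{24} + 1\right) = \left(-8\right) \frac{19}{24} = - \frac{19}{3}$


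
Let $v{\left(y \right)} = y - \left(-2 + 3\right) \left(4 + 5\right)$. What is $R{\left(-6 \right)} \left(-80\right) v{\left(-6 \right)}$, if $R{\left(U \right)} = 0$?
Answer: $0$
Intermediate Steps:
$v{\left(y \right)} = -9 + y$ ($v{\left(y \right)} = y - 1 \cdot 9 = y - 9 = -9 + y$)
$R{\left(-6 \right)} \left(-80\right) v{\left(-6 \right)} = 0 \left(-80\right) \left(-9 - 6\right) = 0 \left(-15\right) = 0$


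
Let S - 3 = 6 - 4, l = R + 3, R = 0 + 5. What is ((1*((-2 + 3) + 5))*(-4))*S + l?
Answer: -112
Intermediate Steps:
R = 5
l = 8 (l = 5 + 3 = 8)
S = 5 (S = 3 + (6 - 4) = 3 + 2 = 5)
((1*((-2 + 3) + 5))*(-4))*S + l = ((1*((-2 + 3) + 5))*(-4))*5 + 8 = ((1*(1 + 5))*(-4))*5 + 8 = ((1*6)*(-4))*5 + 8 = (6*(-4))*5 + 8 = -24*5 + 8 = -120 + 8 = -112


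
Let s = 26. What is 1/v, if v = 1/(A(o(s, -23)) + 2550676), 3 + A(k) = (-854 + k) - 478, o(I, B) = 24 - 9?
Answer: 2549356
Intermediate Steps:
o(I, B) = 15
A(k) = -1335 + k (A(k) = -3 + ((-854 + k) - 478) = -3 + (-1332 + k) = -1335 + k)
v = 1/2549356 (v = 1/((-1335 + 15) + 2550676) = 1/(-1320 + 2550676) = 1/2549356 ≈ 3.9226e-7)
1/v = 1/(1/2549356) = 2549356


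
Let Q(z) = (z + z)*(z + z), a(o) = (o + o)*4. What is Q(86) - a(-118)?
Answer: 30528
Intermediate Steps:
a(o) = 8*o (a(o) = (2*o)*4 = 8*o)
Q(z) = 4*z² (Q(z) = (2*z)*(2*z) = 4*z²)
Q(86) - a(-118) = 4*86² - 8*(-118) = 4*7396 - 1*(-944) = 29584 + 944 = 30528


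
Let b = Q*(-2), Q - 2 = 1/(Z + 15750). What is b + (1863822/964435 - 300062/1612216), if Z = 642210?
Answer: -2881882502098687/1278809031095202 ≈ -2.2536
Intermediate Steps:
Q = 1315921/657960 (Q = 2 + 1/(642210 + 15750) = 2 + 1/657960 = 1315921/657960 ≈ 2.0000)
b = -1315921/328980 (b = (1315921/657960)*(-2) = -1315921/328980 ≈ -4.0000)
b + (1863822/964435 - 300062/1612216) = -1315921/328980 + (1863822/964435 - 300062/1612216) = -1315921/328980 + (1863822*(1/964435) - 300062*1/1612216) = -1315921/328980 + (1863822/964435 - 150031/806108) = -1315921/328980 + 1357746677291/777438768980 = -2881882502098687/1278809031095202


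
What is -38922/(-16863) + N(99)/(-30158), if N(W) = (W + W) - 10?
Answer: 195106572/84759059 ≈ 2.3019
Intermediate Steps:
N(W) = -10 + 2*W (N(W) = 2*W - 10 = -10 + 2*W)
-38922/(-16863) + N(99)/(-30158) = -38922/(-16863) + (-10 + 2*99)/(-30158) = -38922*(-1/16863) + (-10 + 198)*(-1/30158) = 12974/5621 + 188*(-1/30158) = 12974/5621 - 94/15079 = 195106572/84759059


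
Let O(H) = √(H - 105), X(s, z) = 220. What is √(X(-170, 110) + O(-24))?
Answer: √(220 + I*√129) ≈ 14.837 + 0.38274*I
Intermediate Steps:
O(H) = √(-105 + H)
√(X(-170, 110) + O(-24)) = √(220 + √(-105 - 24)) = √(220 + √(-129)) = √(220 + I*√129)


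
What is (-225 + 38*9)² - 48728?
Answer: -35039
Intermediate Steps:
(-225 + 38*9)² - 48728 = (-225 + 342)² - 48728 = 117² - 48728 = 13689 - 48728 = -35039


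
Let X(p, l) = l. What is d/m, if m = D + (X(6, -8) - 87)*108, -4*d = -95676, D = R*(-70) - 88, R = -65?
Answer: -23919/5798 ≈ -4.1254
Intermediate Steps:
D = 4462 (D = -65*(-70) - 88 = 4550 - 88 = 4462)
d = 23919 (d = -1/4*(-95676) = 23919)
m = -5798 (m = 4462 + (-8 - 87)*108 = 4462 - 95*108 = 4462 - 10260 = -5798)
d/m = 23919/(-5798) = 23919*(-1/5798) = -23919/5798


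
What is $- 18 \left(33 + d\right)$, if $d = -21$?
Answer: $-216$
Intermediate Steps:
$- 18 \left(33 + d\right) = - 18 \left(33 - 21\right) = \left(-18\right) 12 = -216$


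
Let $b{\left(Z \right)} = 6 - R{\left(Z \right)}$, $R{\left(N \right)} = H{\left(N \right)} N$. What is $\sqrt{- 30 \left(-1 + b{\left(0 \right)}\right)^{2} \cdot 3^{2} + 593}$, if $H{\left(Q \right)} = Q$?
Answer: $i \sqrt{6157} \approx 78.467 i$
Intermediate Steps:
$R{\left(N \right)} = N^{2}$ ($R{\left(N \right)} = N N = N^{2}$)
$b{\left(Z \right)} = 6 - Z^{2}$
$\sqrt{- 30 \left(-1 + b{\left(0 \right)}\right)^{2} \cdot 3^{2} + 593} = \sqrt{- 30 \left(-1 + \left(6 - 0^{2}\right)\right)^{2} \cdot 3^{2} + 593} = \sqrt{- 30 \left(-1 + \left(6 - 0\right)\right)^{2} \cdot 9 + 593} = \sqrt{- 30 \left(-1 + \left(6 + 0\right)\right)^{2} \cdot 9 + 593} = \sqrt{- 30 \left(-1 + 6\right)^{2} \cdot 9 + 593} = \sqrt{- 30 \cdot 5^{2} \cdot 9 + 593} = \sqrt{\left(-30\right) 25 \cdot 9 + 593} = \sqrt{\left(-750\right) 9 + 593} = \sqrt{-6750 + 593} = \sqrt{-6157} = i \sqrt{6157}$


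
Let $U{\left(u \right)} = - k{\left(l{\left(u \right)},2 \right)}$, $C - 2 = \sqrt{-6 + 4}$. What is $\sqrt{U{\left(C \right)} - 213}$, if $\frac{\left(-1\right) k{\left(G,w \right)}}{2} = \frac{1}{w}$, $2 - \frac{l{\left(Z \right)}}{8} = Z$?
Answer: $2 i \sqrt{53} \approx 14.56 i$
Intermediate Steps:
$l{\left(Z \right)} = 16 - 8 Z$
$k{\left(G,w \right)} = - \frac{2}{w}$
$C = 2 + i \sqrt{2}$ ($C = 2 + \sqrt{-6 + 4} = 2 + \sqrt{-2} = 2 + i \sqrt{2} \approx 2.0 + 1.4142 i$)
$U{\left(u \right)} = 1$ ($U{\left(u \right)} = - \frac{-2}{2} = \left(-1\right) \left(-1\right) = 1$)
$\sqrt{U{\left(C \right)} - 213} = \sqrt{1 - 213} = \sqrt{-212} = 2 i \sqrt{53}$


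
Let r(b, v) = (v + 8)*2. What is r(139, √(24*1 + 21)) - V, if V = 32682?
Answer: -32666 + 6*√5 ≈ -32653.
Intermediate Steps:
r(b, v) = 16 + 2*v (r(b, v) = (8 + v)*2 = 16 + 2*v)
r(139, √(24*1 + 21)) - V = (16 + 2*√(24*1 + 21)) - 1*32682 = (16 + 2*√(24 + 21)) - 32682 = (16 + 2*√45) - 32682 = (16 + 2*(3*√5)) - 32682 = (16 + 6*√5) - 32682 = -32666 + 6*√5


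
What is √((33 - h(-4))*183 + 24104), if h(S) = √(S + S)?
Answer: √(30143 - 366*I*√2) ≈ 173.62 - 1.491*I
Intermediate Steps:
h(S) = √2*√S (h(S) = √(2*S) = √2*√S)
√((33 - h(-4))*183 + 24104) = √((33 - √2*√(-4))*183 + 24104) = √((33 - √2*2*I)*183 + 24104) = √((33 - 2*I*√2)*183 + 24104) = √((6039 - 366*I*√2) + 24104) = √(30143 - 366*I*√2)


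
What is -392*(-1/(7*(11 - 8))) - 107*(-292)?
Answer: 93788/3 ≈ 31263.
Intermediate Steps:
-392*(-1/(7*(11 - 8))) - 107*(-292) = -392/(3*(-7)) + 31244 = -392/(-21) + 31244 = -392*(-1/21) + 31244 = 56/3 + 31244 = 93788/3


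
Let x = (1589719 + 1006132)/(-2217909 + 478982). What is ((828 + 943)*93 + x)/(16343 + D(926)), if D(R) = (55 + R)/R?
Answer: 265210009390580/26317962835273 ≈ 10.077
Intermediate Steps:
D(R) = (55 + R)/R
x = -2595851/1738927 (x = 2595851/(-1738927) = 2595851*(-1/1738927) = -2595851/1738927 ≈ -1.4928)
((828 + 943)*93 + x)/(16343 + D(926)) = ((828 + 943)*93 - 2595851/1738927)/(16343 + (55 + 926)/926) = (1771*93 - 2595851/1738927)/(16343 + (1/926)*981) = (164703 - 2595851/1738927)/(16343 + 981/926) = 286403897830/(1738927*(15134599/926)) = (286403897830/1738927)*(926/15134599) = 265210009390580/26317962835273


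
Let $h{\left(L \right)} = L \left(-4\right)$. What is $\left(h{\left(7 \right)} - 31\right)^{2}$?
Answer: $3481$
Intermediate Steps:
$h{\left(L \right)} = - 4 L$
$\left(h{\left(7 \right)} - 31\right)^{2} = \left(\left(-4\right) 7 - 31\right)^{2} = \left(-28 - 31\right)^{2} = \left(-59\right)^{2} = 3481$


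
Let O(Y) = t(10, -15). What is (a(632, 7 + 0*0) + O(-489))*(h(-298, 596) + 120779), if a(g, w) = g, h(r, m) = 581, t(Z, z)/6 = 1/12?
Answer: 76760200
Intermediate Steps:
t(Z, z) = ½ (t(Z, z) = 6/12 = 6*(1/12) = ½)
O(Y) = ½
(a(632, 7 + 0*0) + O(-489))*(h(-298, 596) + 120779) = (632 + ½)*(581 + 120779) = (1265/2)*121360 = 76760200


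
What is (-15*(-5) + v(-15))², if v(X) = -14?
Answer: 3721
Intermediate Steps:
(-15*(-5) + v(-15))² = (-15*(-5) - 14)² = (75 - 14)² = 61² = 3721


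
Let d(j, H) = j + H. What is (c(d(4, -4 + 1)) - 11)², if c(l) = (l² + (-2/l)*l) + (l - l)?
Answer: 144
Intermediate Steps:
d(j, H) = H + j
c(l) = -2 + l² (c(l) = (l² - 2) + 0 = (-2 + l²) + 0 = -2 + l²)
(c(d(4, -4 + 1)) - 11)² = ((-2 + ((-4 + 1) + 4)²) - 11)² = ((-2 + (-3 + 4)²) - 11)² = ((-2 + 1²) - 11)² = ((-2 + 1) - 11)² = (-1 - 11)² = (-12)² = 144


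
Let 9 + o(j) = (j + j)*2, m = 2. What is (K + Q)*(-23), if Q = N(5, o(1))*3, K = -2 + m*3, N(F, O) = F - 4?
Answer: -161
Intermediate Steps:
o(j) = -9 + 4*j (o(j) = -9 + (j + j)*2 = -9 + (2*j)*2 = -9 + 4*j)
N(F, O) = -4 + F
K = 4 (K = -2 + 2*3 = -2 + 6 = 4)
Q = 3 (Q = (-4 + 5)*3 = 1*3 = 3)
(K + Q)*(-23) = (4 + 3)*(-23) = 7*(-23) = -161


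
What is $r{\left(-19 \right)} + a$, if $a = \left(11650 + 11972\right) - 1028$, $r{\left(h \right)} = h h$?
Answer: $22955$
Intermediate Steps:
$r{\left(h \right)} = h^{2}$
$a = 22594$ ($a = 23622 - 1028 = 22594$)
$r{\left(-19 \right)} + a = \left(-19\right)^{2} + 22594 = 361 + 22594 = 22955$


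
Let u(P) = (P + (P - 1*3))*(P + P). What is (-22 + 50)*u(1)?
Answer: -56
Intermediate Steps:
u(P) = 2*P*(-3 + 2*P) (u(P) = (P + (P - 3))*(2*P) = (P + (-3 + P))*(2*P) = (-3 + 2*P)*(2*P) = 2*P*(-3 + 2*P))
(-22 + 50)*u(1) = (-22 + 50)*(2*1*(-3 + 2*1)) = 28*(2*1*(-3 + 2)) = 28*(2*1*(-1)) = 28*(-2) = -56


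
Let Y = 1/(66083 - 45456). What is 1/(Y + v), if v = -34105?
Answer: -20627/703483834 ≈ -2.9321e-5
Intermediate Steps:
Y = 1/20627 ≈ 4.8480e-5
1/(Y + v) = 1/(1/20627 - 34105) = 1/(-703483834/20627) = -20627/703483834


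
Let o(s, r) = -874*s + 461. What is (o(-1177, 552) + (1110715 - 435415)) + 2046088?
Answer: 3750547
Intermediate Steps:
o(s, r) = 461 - 874*s
(o(-1177, 552) + (1110715 - 435415)) + 2046088 = ((461 - 874*(-1177)) + (1110715 - 435415)) + 2046088 = ((461 + 1028698) + 675300) + 2046088 = (1029159 + 675300) + 2046088 = 1704459 + 2046088 = 3750547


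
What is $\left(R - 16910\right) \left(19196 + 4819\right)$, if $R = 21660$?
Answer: $114071250$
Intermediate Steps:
$\left(R - 16910\right) \left(19196 + 4819\right) = \left(21660 - 16910\right) \left(19196 + 4819\right) = 4750 \cdot 24015 = 114071250$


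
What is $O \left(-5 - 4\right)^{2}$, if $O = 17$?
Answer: $1377$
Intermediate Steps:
$O \left(-5 - 4\right)^{2} = 17 \left(-5 - 4\right)^{2} = 17 \left(-9\right)^{2} = 17 \cdot 81 = 1377$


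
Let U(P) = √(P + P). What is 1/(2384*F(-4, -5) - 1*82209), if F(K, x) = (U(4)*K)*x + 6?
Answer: 13581/2715194035 + 19072*√2/2715194035 ≈ 1.4936e-5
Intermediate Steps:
U(P) = √2*√P (U(P) = √(2*P) = √2*√P)
F(K, x) = 6 + 2*K*x*√2 (F(K, x) = ((√2*√4)*K)*x + 6 = ((√2*2)*K)*x + 6 = ((2*√2)*K)*x + 6 = (2*K*√2)*x + 6 = 2*K*x*√2 + 6 = 6 + 2*K*x*√2)
1/(2384*F(-4, -5) - 1*82209) = 1/(2384*(6 + 2*(-4)*(-5)*√2) - 1*82209) = 1/(2384*(6 + 40*√2) - 82209) = 1/((14304 + 95360*√2) - 82209) = 1/(-67905 + 95360*√2)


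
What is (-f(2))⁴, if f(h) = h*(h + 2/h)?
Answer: 1296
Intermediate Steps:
(-f(2))⁴ = (-(2 + 2²))⁴ = (-(2 + 4))⁴ = (-1*6)⁴ = (-6)⁴ = 1296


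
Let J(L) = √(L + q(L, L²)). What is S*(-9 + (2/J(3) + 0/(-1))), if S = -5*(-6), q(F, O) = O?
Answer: -270 + 10*√3 ≈ -252.68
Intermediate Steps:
S = 30
J(L) = √(L + L²)
S*(-9 + (2/J(3) + 0/(-1))) = 30*(-9 + (2/(√(3*(1 + 3))) + 0/(-1))) = 30*(-9 + (2/(√(3*4)) + 0*(-1))) = 30*(-9 + (2/(√12) + 0)) = 30*(-9 + (2/((2*√3)) + 0)) = 30*(-9 + (2*(√3/6) + 0)) = 30*(-9 + (√3/3 + 0)) = 30*(-9 + √3/3) = -270 + 10*√3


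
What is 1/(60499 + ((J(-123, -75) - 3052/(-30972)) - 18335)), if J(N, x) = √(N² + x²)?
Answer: 2527908429945/106585735855525279 - 179862147*√2306/106585735855525279 ≈ 2.3636e-5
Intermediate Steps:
1/(60499 + ((J(-123, -75) - 3052/(-30972)) - 18335)) = 1/(60499 + ((√((-123)² + (-75)²) - 3052/(-30972)) - 18335)) = 1/(60499 + ((√(15129 + 5625) - 3052*(-1/30972)) - 18335)) = 1/(60499 + ((√20754 + 763/7743) - 18335)) = 1/(60499 + ((3*√2306 + 763/7743) - 18335)) = 1/(60499 + ((763/7743 + 3*√2306) - 18335)) = 1/(60499 + (-141967142/7743 + 3*√2306)) = 1/(326476615/7743 + 3*√2306)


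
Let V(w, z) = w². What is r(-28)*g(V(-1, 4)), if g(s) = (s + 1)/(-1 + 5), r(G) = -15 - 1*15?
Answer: -15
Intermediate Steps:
r(G) = -30 (r(G) = -15 - 15 = -30)
g(s) = ¼ + s/4 (g(s) = (1 + s)/4 = (1 + s)*(¼) = ¼ + s/4)
r(-28)*g(V(-1, 4)) = -30*(¼ + (¼)*(-1)²) = -30*(¼ + (¼)*1) = -30*(¼ + ¼) = -30*½ = -15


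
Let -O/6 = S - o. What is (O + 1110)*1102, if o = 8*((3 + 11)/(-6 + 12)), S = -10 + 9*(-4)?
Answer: 1650796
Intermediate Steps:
S = -46 (S = -10 - 36 = -46)
o = 56/3 (o = 8*(14/6) = 8*(14*(⅙)) = 8*(7/3) = 56/3 ≈ 18.667)
O = 388 (O = -6*(-46 - 1*56/3) = -6*(-46 - 56/3) = -6*(-194/3) = 388)
(O + 1110)*1102 = (388 + 1110)*1102 = 1498*1102 = 1650796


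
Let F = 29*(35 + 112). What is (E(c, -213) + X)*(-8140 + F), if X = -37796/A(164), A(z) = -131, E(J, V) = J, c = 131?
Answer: -213068289/131 ≈ -1.6265e+6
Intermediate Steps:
X = 37796/131 (X = -37796/(-131) = -37796*(-1/131) = 37796/131 ≈ 288.52)
F = 4263 (F = 29*147 = 4263)
(E(c, -213) + X)*(-8140 + F) = (131 + 37796/131)*(-8140 + 4263) = (54957/131)*(-3877) = -213068289/131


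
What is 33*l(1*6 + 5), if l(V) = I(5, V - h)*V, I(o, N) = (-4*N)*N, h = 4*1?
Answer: -71148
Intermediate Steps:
h = 4
I(o, N) = -4*N²
l(V) = -4*V*(-4 + V)² (l(V) = (-4*(V - 1*4)²)*V = (-4*(V - 4)²)*V = (-4*(-4 + V)²)*V = -4*V*(-4 + V)²)
33*l(1*6 + 5) = 33*(-4*(1*6 + 5)*(-4 + (1*6 + 5))²) = 33*(-4*(6 + 5)*(-4 + (6 + 5))²) = 33*(-4*11*(-4 + 11)²) = 33*(-4*11*7²) = 33*(-4*11*49) = 33*(-2156) = -71148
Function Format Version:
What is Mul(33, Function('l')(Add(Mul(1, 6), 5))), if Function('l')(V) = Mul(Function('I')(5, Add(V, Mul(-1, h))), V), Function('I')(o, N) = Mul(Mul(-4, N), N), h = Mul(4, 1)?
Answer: -71148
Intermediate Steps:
h = 4
Function('I')(o, N) = Mul(-4, Pow(N, 2))
Function('l')(V) = Mul(-4, V, Pow(Add(-4, V), 2)) (Function('l')(V) = Mul(Mul(-4, Pow(Add(V, Mul(-1, 4)), 2)), V) = Mul(Mul(-4, Pow(Add(V, -4), 2)), V) = Mul(Mul(-4, Pow(Add(-4, V), 2)), V) = Mul(-4, V, Pow(Add(-4, V), 2)))
Mul(33, Function('l')(Add(Mul(1, 6), 5))) = Mul(33, Mul(-4, Add(Mul(1, 6), 5), Pow(Add(-4, Add(Mul(1, 6), 5)), 2))) = Mul(33, Mul(-4, Add(6, 5), Pow(Add(-4, Add(6, 5)), 2))) = Mul(33, Mul(-4, 11, Pow(Add(-4, 11), 2))) = Mul(33, Mul(-4, 11, Pow(7, 2))) = Mul(33, Mul(-4, 11, 49)) = Mul(33, -2156) = -71148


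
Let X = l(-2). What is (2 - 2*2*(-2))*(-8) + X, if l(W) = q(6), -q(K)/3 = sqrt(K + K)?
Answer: -80 - 6*sqrt(3) ≈ -90.392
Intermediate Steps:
q(K) = -3*sqrt(2)*sqrt(K) (q(K) = -3*sqrt(K + K) = -3*sqrt(2)*sqrt(K))
l(W) = -6*sqrt(3) (l(W) = -3*sqrt(2)*sqrt(6) = -6*sqrt(3))
X = -6*sqrt(3) ≈ -10.392
(2 - 2*2*(-2))*(-8) + X = (2 - 2*2*(-2))*(-8) - 6*sqrt(3) = (2 - 4*(-2))*(-8) - 6*sqrt(3) = (2 + 8)*(-8) - 6*sqrt(3) = 10*(-8) - 6*sqrt(3) = -80 - 6*sqrt(3)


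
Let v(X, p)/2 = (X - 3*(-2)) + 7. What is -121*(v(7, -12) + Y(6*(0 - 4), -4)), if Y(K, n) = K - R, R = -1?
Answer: -2057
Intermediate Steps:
v(X, p) = 26 + 2*X (v(X, p) = 2*((X - 3*(-2)) + 7) = 2*((X + 6) + 7) = 2*((6 + X) + 7) = 2*(13 + X) = 26 + 2*X)
Y(K, n) = 1 + K (Y(K, n) = K - 1*(-1) = K + 1 = 1 + K)
-121*(v(7, -12) + Y(6*(0 - 4), -4)) = -121*((26 + 2*7) + (1 + 6*(0 - 4))) = -121*((26 + 14) + (1 + 6*(-4))) = -121*(40 + (1 - 24)) = -121*(40 - 23) = -121*17 = -2057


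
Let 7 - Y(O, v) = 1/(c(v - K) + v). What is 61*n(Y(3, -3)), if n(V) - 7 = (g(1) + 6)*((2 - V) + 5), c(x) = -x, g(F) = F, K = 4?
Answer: 2135/4 ≈ 533.75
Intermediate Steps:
Y(O, v) = 27/4 (Y(O, v) = 7 - 1/(-(v - 1*4) + v) = 7 - 1/(-(v - 4) + v) = 7 - 1/(-(-4 + v) + v) = 7 - 1/((4 - v) + v) = 7 - 1/4 = 7 - 1*¼ = 7 - ¼ = 27/4)
n(V) = 56 - 7*V (n(V) = 7 + (1 + 6)*((2 - V) + 5) = 7 + 7*(7 - V) = 7 + (49 - 7*V) = 56 - 7*V)
61*n(Y(3, -3)) = 61*(56 - 7*27/4) = 61*(56 - 189/4) = 61*(35/4) = 2135/4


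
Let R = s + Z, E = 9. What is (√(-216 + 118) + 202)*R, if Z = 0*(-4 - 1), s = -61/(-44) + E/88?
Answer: 13231/44 + 917*I*√2/88 ≈ 300.7 + 14.737*I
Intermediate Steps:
s = 131/88 (s = -61/(-44) + 9/88 = -61*(-1/44) + 9*(1/88) = 61/44 + 9/88 = 131/88 ≈ 1.4886)
Z = 0 (Z = 0*(-5) = 0)
R = 131/88 (R = 131/88 + 0 = 131/88 ≈ 1.4886)
(√(-216 + 118) + 202)*R = (√(-216 + 118) + 202)*(131/88) = (√(-98) + 202)*(131/88) = (7*I*√2 + 202)*(131/88) = (202 + 7*I*√2)*(131/88) = 13231/44 + 917*I*√2/88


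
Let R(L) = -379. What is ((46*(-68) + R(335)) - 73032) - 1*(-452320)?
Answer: 375781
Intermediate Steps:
((46*(-68) + R(335)) - 73032) - 1*(-452320) = ((46*(-68) - 379) - 73032) - 1*(-452320) = ((-3128 - 379) - 73032) + 452320 = (-3507 - 73032) + 452320 = -76539 + 452320 = 375781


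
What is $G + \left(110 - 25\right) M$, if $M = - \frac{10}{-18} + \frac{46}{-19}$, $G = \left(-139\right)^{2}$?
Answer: $\frac{3276776}{171} \approx 19162.0$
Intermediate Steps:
$G = 19321$
$M = - \frac{319}{171}$ ($M = \left(-10\right) \left(- \frac{1}{18}\right) + 46 \left(- \frac{1}{19}\right) = \frac{5}{9} - \frac{46}{19} = - \frac{319}{171} \approx -1.8655$)
$G + \left(110 - 25\right) M = 19321 + \left(110 - 25\right) \left(- \frac{319}{171}\right) = 19321 + 85 \left(- \frac{319}{171}\right) = 19321 - \frac{27115}{171} = \frac{3276776}{171}$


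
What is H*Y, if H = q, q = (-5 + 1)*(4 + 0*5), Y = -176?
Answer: 2816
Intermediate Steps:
q = -16 (q = -4*(4 + 0) = -4*4 = -16)
H = -16
H*Y = -16*(-176) = 2816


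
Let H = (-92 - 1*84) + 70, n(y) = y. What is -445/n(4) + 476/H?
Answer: -24537/212 ≈ -115.74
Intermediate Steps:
H = -106 (H = (-92 - 84) + 70 = -176 + 70 = -106)
-445/n(4) + 476/H = -445/4 + 476/(-106) = -445*1/4 + 476*(-1/106) = -445/4 - 238/53 = -24537/212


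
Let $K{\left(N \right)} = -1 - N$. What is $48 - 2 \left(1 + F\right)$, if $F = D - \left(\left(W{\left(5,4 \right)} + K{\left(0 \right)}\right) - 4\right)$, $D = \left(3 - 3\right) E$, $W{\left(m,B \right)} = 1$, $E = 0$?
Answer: $38$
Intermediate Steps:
$D = 0$ ($D = \left(3 - 3\right) 0 = 0 \cdot 0 = 0$)
$F = 4$ ($F = 0 - \left(\left(1 - 1\right) - 4\right) = 0 - \left(0 - 4\right) = 0 - -4 = 0 + 4 = 4$)
$48 - 2 \left(1 + F\right) = 48 - 2 \left(1 + 4\right) = 48 - 10 = 38$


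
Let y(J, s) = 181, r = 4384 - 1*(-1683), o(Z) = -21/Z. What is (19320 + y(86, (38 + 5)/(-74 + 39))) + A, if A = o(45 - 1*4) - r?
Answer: 550773/41 ≈ 13433.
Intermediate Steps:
r = 6067 (r = 4384 + 1683 = 6067)
A = -248768/41 (A = -21/(45 - 1*4) - 1*6067 = -21/(45 - 4) - 6067 = -21/41 - 6067 = -248768/41 ≈ -6067.5)
(19320 + y(86, (38 + 5)/(-74 + 39))) + A = (19320 + 181) - 248768/41 = 19501 - 248768/41 = 550773/41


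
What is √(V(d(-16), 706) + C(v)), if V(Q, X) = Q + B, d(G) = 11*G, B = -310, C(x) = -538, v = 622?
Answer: 32*I ≈ 32.0*I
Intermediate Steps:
V(Q, X) = -310 + Q (V(Q, X) = Q - 310 = -310 + Q)
√(V(d(-16), 706) + C(v)) = √((-310 + 11*(-16)) - 538) = √((-310 - 176) - 538) = √(-486 - 538) = √(-1024) = 32*I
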